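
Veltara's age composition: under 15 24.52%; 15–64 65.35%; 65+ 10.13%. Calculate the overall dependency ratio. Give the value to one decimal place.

Total dependency ratio = (24.52 + 10.13) / 65.35 × 100 = 34.65 / 65.35 × 100 = 53.0

Total dependency ratio: 53.0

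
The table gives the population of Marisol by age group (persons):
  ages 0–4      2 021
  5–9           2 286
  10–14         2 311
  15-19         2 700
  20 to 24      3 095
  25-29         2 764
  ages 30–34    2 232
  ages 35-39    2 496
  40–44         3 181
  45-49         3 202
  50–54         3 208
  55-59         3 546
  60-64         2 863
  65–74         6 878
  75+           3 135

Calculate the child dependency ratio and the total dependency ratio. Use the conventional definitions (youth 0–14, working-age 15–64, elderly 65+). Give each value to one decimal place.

Youth dependency ratio: 22.6
Total dependency ratio: 56.8

0–14: 2 021 + 2 286 + 2 311 = 6 618
15–64: 2 700 + 3 095 + 2 764 + 2 232 + 2 496 + 3 181 + 3 202 + 3 208 + 3 546 + 2 863 = 29 287
65+: 6 878 + 3 135 = 10 013
Youth dependency ratio = 6 618 / 29 287 × 100 = 22.6
Total dependency ratio = (6 618 + 10 013) / 29 287 × 100 = 16 631 / 29 287 × 100 = 56.8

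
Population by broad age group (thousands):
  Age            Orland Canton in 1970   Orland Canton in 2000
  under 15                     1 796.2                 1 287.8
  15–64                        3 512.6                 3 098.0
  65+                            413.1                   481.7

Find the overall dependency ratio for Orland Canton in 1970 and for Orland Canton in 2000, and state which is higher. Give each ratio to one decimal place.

Orland Canton in 1970: 62.9
Orland Canton in 2000: 57.1
Higher: Orland Canton in 1970

Orland Canton in 1970: (1 796.2 + 413.1) / 3 512.6 × 100 = 2 209.3 / 3 512.6 × 100 = 62.9
Orland Canton in 2000: (1 287.8 + 481.7) / 3 098.0 × 100 = 1 769.5 / 3 098.0 × 100 = 57.1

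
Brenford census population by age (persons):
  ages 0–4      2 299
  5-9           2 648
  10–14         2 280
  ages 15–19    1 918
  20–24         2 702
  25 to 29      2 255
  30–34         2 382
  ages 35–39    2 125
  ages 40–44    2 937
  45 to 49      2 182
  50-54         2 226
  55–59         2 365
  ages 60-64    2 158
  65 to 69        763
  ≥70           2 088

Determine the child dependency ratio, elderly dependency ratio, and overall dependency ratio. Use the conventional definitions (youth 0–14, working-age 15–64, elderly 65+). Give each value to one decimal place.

Youth dependency ratio: 31.1
Old-age dependency ratio: 12.3
Total dependency ratio: 43.3

0–14: 2 299 + 2 648 + 2 280 = 7 227
15–64: 1 918 + 2 702 + 2 255 + 2 382 + 2 125 + 2 937 + 2 182 + 2 226 + 2 365 + 2 158 = 23 250
65+: 763 + 2 088 = 2 851
Youth dependency ratio = 7 227 / 23 250 × 100 = 31.1
Old-age dependency ratio = 2 851 / 23 250 × 100 = 12.3
Total dependency ratio = (7 227 + 2 851) / 23 250 × 100 = 10 078 / 23 250 × 100 = 43.3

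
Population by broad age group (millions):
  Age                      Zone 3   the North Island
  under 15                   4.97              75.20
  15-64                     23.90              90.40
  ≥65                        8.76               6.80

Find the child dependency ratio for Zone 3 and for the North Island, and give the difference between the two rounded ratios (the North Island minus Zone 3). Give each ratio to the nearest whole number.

Zone 3: 4.97 / 23.90 × 100 = 21
the North Island: 75.20 / 90.40 × 100 = 83

Zone 3: 21
the North Island: 83
Difference: +62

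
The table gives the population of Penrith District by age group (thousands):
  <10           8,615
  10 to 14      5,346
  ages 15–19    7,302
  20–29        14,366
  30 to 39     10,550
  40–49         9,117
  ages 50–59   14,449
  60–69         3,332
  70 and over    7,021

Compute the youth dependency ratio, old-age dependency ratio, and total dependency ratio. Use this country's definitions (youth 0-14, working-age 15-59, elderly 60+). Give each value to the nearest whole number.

0–14: 8,615 + 5,346 = 13,961
15–59: 7,302 + 14,366 + 10,550 + 9,117 + 14,449 = 55,784
60+: 3,332 + 7,021 = 10,353
Youth dependency ratio = 13,961 / 55,784 × 100 = 25
Old-age dependency ratio = 10,353 / 55,784 × 100 = 19
Total dependency ratio = (13,961 + 10,353) / 55,784 × 100 = 24,314 / 55,784 × 100 = 44

Youth dependency ratio: 25
Old-age dependency ratio: 19
Total dependency ratio: 44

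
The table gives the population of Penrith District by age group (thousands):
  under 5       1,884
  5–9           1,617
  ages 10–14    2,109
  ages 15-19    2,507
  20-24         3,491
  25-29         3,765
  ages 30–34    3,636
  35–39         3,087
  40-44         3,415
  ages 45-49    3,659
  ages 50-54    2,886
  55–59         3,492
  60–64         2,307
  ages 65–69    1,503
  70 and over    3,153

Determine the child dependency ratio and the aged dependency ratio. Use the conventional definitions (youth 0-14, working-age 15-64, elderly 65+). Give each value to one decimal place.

0–14: 1,884 + 1,617 + 2,109 = 5,610
15–64: 2,507 + 3,491 + 3,765 + 3,636 + 3,087 + 3,415 + 3,659 + 2,886 + 3,492 + 2,307 = 32,245
65+: 1,503 + 3,153 = 4,656
Youth dependency ratio = 5,610 / 32,245 × 100 = 17.4
Old-age dependency ratio = 4,656 / 32,245 × 100 = 14.4

Youth dependency ratio: 17.4
Old-age dependency ratio: 14.4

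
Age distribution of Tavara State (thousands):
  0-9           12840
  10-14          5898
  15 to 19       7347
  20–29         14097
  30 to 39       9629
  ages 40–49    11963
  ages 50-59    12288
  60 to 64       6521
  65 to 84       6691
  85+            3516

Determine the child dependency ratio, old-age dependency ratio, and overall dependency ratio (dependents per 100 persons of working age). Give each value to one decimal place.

0–14: 12840 + 5898 = 18738
15–64: 7347 + 14097 + 9629 + 11963 + 12288 + 6521 = 61845
65+: 6691 + 3516 = 10207
Youth dependency ratio = 18738 / 61845 × 100 = 30.3
Old-age dependency ratio = 10207 / 61845 × 100 = 16.5
Total dependency ratio = (18738 + 10207) / 61845 × 100 = 28945 / 61845 × 100 = 46.8

Youth dependency ratio: 30.3
Old-age dependency ratio: 16.5
Total dependency ratio: 46.8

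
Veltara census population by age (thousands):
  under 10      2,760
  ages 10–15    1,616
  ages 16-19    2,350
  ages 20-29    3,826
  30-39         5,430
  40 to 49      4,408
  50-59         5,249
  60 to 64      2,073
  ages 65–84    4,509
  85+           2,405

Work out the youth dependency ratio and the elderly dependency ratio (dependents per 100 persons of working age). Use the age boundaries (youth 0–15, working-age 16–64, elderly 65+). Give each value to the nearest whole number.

0–15: 2,760 + 1,616 = 4,376
16–64: 2,350 + 3,826 + 5,430 + 4,408 + 5,249 + 2,073 = 23,336
65+: 4,509 + 2,405 = 6,914
Youth dependency ratio = 4,376 / 23,336 × 100 = 19
Old-age dependency ratio = 6,914 / 23,336 × 100 = 30

Youth dependency ratio: 19
Old-age dependency ratio: 30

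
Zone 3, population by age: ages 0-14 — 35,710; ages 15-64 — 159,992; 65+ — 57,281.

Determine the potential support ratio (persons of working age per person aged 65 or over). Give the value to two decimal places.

Potential support ratio = 159,992 / 57,281 = 2.79

Potential support ratio: 2.79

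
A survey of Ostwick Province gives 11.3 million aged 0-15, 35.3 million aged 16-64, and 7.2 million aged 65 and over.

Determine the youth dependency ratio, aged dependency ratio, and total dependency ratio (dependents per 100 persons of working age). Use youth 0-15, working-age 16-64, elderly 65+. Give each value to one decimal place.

Youth dependency ratio = 11.3 / 35.3 × 100 = 32.0
Old-age dependency ratio = 7.2 / 35.3 × 100 = 20.4
Total dependency ratio = (11.3 + 7.2) / 35.3 × 100 = 18.5 / 35.3 × 100 = 52.4

Youth dependency ratio: 32.0
Old-age dependency ratio: 20.4
Total dependency ratio: 52.4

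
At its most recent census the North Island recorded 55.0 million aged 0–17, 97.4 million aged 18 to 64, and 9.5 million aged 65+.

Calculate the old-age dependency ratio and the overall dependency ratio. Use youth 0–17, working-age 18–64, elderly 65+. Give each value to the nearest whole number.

Old-age dependency ratio = 9.5 / 97.4 × 100 = 10
Total dependency ratio = (55.0 + 9.5) / 97.4 × 100 = 64.5 / 97.4 × 100 = 66

Old-age dependency ratio: 10
Total dependency ratio: 66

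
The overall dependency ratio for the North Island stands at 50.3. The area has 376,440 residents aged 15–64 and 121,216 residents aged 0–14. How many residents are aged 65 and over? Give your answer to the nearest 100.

Aged 65 and over: 68,100

Total dependency ratio = (youth + elderly) / working-age × 100
50.3 = (121,216 + E) / 376,440 × 100
⇒ 68,100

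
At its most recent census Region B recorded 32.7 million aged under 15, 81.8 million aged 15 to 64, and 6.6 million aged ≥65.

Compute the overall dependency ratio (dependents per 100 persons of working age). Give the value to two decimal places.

Total dependency ratio: 48.04

Total dependency ratio = (32.7 + 6.6) / 81.8 × 100 = 39.3 / 81.8 × 100 = 48.04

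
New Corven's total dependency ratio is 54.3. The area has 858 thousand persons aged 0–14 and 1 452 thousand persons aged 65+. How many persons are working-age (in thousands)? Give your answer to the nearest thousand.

Total dependency ratio = (youth + elderly) / working-age × 100
54.3 = (858 + 1 452) / W × 100
⇒ 4 254

Working-age: 4 254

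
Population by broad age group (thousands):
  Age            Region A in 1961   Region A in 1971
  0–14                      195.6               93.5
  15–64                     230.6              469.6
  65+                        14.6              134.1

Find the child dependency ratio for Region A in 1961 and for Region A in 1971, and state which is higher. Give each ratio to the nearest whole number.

Region A in 1961: 195.6 / 230.6 × 100 = 85
Region A in 1971: 93.5 / 469.6 × 100 = 20

Region A in 1961: 85
Region A in 1971: 20
Higher: Region A in 1961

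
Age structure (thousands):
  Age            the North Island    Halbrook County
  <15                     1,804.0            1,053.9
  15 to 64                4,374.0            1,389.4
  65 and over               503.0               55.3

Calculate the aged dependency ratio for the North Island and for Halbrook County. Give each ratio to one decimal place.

the North Island: 11.5
Halbrook County: 4.0

the North Island: 503.0 / 4,374.0 × 100 = 11.5
Halbrook County: 55.3 / 1,389.4 × 100 = 4.0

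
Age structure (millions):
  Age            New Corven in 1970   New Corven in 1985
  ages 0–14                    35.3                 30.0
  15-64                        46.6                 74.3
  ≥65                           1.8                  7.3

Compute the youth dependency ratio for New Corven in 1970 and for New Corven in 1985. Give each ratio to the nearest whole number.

New Corven in 1970: 76
New Corven in 1985: 40

New Corven in 1970: 35.3 / 46.6 × 100 = 76
New Corven in 1985: 30.0 / 74.3 × 100 = 40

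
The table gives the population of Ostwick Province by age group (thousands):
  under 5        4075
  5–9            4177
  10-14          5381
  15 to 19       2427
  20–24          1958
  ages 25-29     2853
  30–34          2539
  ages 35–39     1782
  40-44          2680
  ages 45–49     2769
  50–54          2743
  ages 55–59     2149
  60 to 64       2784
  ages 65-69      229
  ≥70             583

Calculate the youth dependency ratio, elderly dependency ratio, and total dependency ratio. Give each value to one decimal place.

Youth dependency ratio: 55.2
Old-age dependency ratio: 3.3
Total dependency ratio: 58.5

0–14: 4075 + 4177 + 5381 = 13633
15–64: 2427 + 1958 + 2853 + 2539 + 1782 + 2680 + 2769 + 2743 + 2149 + 2784 = 24684
65+: 229 + 583 = 812
Youth dependency ratio = 13633 / 24684 × 100 = 55.2
Old-age dependency ratio = 812 / 24684 × 100 = 3.3
Total dependency ratio = (13633 + 812) / 24684 × 100 = 14445 / 24684 × 100 = 58.5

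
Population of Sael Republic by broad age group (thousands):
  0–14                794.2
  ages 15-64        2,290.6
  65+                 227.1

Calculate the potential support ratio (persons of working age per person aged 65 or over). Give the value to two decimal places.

Potential support ratio = 2,290.6 / 227.1 = 10.09

Potential support ratio: 10.09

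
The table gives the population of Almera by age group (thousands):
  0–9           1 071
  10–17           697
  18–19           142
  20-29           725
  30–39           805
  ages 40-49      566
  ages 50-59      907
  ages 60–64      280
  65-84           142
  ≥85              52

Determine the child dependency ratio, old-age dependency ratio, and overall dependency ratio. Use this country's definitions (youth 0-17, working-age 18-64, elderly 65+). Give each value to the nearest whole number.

Youth dependency ratio: 52
Old-age dependency ratio: 6
Total dependency ratio: 57

0–17: 1 071 + 697 = 1 768
18–64: 142 + 725 + 805 + 566 + 907 + 280 = 3 425
65+: 142 + 52 = 194
Youth dependency ratio = 1 768 / 3 425 × 100 = 52
Old-age dependency ratio = 194 / 3 425 × 100 = 6
Total dependency ratio = (1 768 + 194) / 3 425 × 100 = 1 962 / 3 425 × 100 = 57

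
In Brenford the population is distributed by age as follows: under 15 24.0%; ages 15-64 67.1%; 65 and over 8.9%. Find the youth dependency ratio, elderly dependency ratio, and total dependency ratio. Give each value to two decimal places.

Youth dependency ratio = 24.0 / 67.1 × 100 = 35.77
Old-age dependency ratio = 8.9 / 67.1 × 100 = 13.26
Total dependency ratio = (24.0 + 8.9) / 67.1 × 100 = 32.9 / 67.1 × 100 = 49.03

Youth dependency ratio: 35.77
Old-age dependency ratio: 13.26
Total dependency ratio: 49.03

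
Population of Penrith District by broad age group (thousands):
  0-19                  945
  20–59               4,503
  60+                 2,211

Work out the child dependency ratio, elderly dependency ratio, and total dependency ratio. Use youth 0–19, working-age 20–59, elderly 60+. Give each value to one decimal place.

Youth dependency ratio = 945 / 4,503 × 100 = 21.0
Old-age dependency ratio = 2,211 / 4,503 × 100 = 49.1
Total dependency ratio = (945 + 2,211) / 4,503 × 100 = 3,156 / 4,503 × 100 = 70.1

Youth dependency ratio: 21.0
Old-age dependency ratio: 49.1
Total dependency ratio: 70.1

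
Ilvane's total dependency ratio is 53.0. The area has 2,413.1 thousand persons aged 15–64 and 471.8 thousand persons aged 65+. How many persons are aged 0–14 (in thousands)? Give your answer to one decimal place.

Aged 0–14: 807.1

Total dependency ratio = (youth + elderly) / working-age × 100
53.0 = (Y + 471.8) / 2,413.1 × 100
⇒ 807.1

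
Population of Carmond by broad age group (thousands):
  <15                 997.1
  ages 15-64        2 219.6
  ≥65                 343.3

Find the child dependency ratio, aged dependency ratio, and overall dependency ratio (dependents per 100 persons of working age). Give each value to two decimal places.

Youth dependency ratio = 997.1 / 2 219.6 × 100 = 44.92
Old-age dependency ratio = 343.3 / 2 219.6 × 100 = 15.47
Total dependency ratio = (997.1 + 343.3) / 2 219.6 × 100 = 1 340.4 / 2 219.6 × 100 = 60.39

Youth dependency ratio: 44.92
Old-age dependency ratio: 15.47
Total dependency ratio: 60.39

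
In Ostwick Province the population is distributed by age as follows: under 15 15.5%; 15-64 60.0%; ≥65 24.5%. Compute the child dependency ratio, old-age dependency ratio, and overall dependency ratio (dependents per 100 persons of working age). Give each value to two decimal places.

Youth dependency ratio = 15.5 / 60.0 × 100 = 25.83
Old-age dependency ratio = 24.5 / 60.0 × 100 = 40.83
Total dependency ratio = (15.5 + 24.5) / 60.0 × 100 = 40.0 / 60.0 × 100 = 66.67

Youth dependency ratio: 25.83
Old-age dependency ratio: 40.83
Total dependency ratio: 66.67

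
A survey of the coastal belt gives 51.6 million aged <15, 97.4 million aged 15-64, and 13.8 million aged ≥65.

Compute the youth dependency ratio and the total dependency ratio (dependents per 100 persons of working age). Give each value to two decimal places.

Youth dependency ratio: 52.98
Total dependency ratio: 67.15

Youth dependency ratio = 51.6 / 97.4 × 100 = 52.98
Total dependency ratio = (51.6 + 13.8) / 97.4 × 100 = 65.4 / 97.4 × 100 = 67.15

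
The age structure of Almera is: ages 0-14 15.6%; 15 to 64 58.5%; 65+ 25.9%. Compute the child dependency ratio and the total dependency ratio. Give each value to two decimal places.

Youth dependency ratio = 15.6 / 58.5 × 100 = 26.67
Total dependency ratio = (15.6 + 25.9) / 58.5 × 100 = 41.5 / 58.5 × 100 = 70.94

Youth dependency ratio: 26.67
Total dependency ratio: 70.94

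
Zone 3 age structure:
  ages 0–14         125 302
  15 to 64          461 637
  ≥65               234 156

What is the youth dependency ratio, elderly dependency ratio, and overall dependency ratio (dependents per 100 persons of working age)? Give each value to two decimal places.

Youth dependency ratio = 125 302 / 461 637 × 100 = 27.14
Old-age dependency ratio = 234 156 / 461 637 × 100 = 50.72
Total dependency ratio = (125 302 + 234 156) / 461 637 × 100 = 359 458 / 461 637 × 100 = 77.87

Youth dependency ratio: 27.14
Old-age dependency ratio: 50.72
Total dependency ratio: 77.87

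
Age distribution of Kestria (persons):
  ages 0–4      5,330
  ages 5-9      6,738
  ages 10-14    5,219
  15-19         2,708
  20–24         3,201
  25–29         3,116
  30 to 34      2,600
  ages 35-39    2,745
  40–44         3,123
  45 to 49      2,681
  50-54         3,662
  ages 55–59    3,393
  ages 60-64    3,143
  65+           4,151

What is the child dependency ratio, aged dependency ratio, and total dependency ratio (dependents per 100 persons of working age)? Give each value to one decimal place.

Youth dependency ratio: 56.9
Old-age dependency ratio: 13.7
Total dependency ratio: 70.6

0–14: 5,330 + 6,738 + 5,219 = 17,287
15–64: 2,708 + 3,201 + 3,116 + 2,600 + 2,745 + 3,123 + 2,681 + 3,662 + 3,393 + 3,143 = 30,372
65+: 4,151
Youth dependency ratio = 17,287 / 30,372 × 100 = 56.9
Old-age dependency ratio = 4,151 / 30,372 × 100 = 13.7
Total dependency ratio = (17,287 + 4,151) / 30,372 × 100 = 21,438 / 30,372 × 100 = 70.6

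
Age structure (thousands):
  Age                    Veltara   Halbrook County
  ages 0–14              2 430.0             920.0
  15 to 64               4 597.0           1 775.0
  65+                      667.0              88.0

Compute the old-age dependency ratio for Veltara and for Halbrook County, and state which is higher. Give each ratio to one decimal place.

Veltara: 14.5
Halbrook County: 5.0
Higher: Veltara

Veltara: 667.0 / 4 597.0 × 100 = 14.5
Halbrook County: 88.0 / 1 775.0 × 100 = 5.0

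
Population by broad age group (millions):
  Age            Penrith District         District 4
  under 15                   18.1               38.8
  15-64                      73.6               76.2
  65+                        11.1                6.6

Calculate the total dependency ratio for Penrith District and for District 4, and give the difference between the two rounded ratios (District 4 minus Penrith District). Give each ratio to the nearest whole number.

Penrith District: (18.1 + 11.1) / 73.6 × 100 = 29.2 / 73.6 × 100 = 40
District 4: (38.8 + 6.6) / 76.2 × 100 = 45.4 / 76.2 × 100 = 60

Penrith District: 40
District 4: 60
Difference: +20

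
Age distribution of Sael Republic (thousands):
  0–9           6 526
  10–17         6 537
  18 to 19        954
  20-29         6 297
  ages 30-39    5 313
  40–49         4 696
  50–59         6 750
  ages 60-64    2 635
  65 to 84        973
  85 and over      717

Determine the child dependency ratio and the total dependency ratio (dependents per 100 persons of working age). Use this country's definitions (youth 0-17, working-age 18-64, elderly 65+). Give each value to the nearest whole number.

0–17: 6 526 + 6 537 = 13 063
18–64: 954 + 6 297 + 5 313 + 4 696 + 6 750 + 2 635 = 26 645
65+: 973 + 717 = 1 690
Youth dependency ratio = 13 063 / 26 645 × 100 = 49
Total dependency ratio = (13 063 + 1 690) / 26 645 × 100 = 14 753 / 26 645 × 100 = 55

Youth dependency ratio: 49
Total dependency ratio: 55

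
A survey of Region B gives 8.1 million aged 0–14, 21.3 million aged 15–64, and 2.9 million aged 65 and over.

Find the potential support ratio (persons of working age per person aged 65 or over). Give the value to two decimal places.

Potential support ratio: 7.34

Potential support ratio = 21.3 / 2.9 = 7.34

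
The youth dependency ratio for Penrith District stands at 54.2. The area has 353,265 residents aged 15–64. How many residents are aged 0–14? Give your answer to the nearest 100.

Youth dependency ratio = youth / working-age × 100
54.2 = Y / 353,265 × 100
⇒ 191,500

Aged 0–14: 191,500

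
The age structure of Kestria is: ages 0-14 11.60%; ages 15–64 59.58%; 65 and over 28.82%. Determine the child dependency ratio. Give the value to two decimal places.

Youth dependency ratio = 11.60 / 59.58 × 100 = 19.47

Youth dependency ratio: 19.47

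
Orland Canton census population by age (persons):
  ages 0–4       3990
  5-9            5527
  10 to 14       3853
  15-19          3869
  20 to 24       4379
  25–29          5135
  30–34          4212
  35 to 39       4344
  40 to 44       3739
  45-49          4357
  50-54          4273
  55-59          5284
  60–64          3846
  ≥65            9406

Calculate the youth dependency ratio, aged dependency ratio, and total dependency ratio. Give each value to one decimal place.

0–14: 3990 + 5527 + 3853 = 13370
15–64: 3869 + 4379 + 5135 + 4212 + 4344 + 3739 + 4357 + 4273 + 5284 + 3846 = 43438
65+: 9406
Youth dependency ratio = 13370 / 43438 × 100 = 30.8
Old-age dependency ratio = 9406 / 43438 × 100 = 21.7
Total dependency ratio = (13370 + 9406) / 43438 × 100 = 22776 / 43438 × 100 = 52.4

Youth dependency ratio: 30.8
Old-age dependency ratio: 21.7
Total dependency ratio: 52.4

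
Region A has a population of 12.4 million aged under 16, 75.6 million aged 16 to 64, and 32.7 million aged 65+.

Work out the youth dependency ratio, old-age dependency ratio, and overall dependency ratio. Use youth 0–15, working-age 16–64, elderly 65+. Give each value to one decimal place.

Youth dependency ratio = 12.4 / 75.6 × 100 = 16.4
Old-age dependency ratio = 32.7 / 75.6 × 100 = 43.3
Total dependency ratio = (12.4 + 32.7) / 75.6 × 100 = 45.1 / 75.6 × 100 = 59.7

Youth dependency ratio: 16.4
Old-age dependency ratio: 43.3
Total dependency ratio: 59.7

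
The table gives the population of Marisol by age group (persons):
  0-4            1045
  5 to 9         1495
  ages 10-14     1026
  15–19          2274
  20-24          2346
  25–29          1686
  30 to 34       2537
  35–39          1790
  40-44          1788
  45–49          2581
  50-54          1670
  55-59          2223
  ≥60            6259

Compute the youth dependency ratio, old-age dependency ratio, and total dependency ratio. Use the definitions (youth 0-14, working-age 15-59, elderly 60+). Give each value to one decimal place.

0–14: 1045 + 1495 + 1026 = 3566
15–59: 2274 + 2346 + 1686 + 2537 + 1790 + 1788 + 2581 + 1670 + 2223 = 18895
60+: 6259
Youth dependency ratio = 3566 / 18895 × 100 = 18.9
Old-age dependency ratio = 6259 / 18895 × 100 = 33.1
Total dependency ratio = (3566 + 6259) / 18895 × 100 = 9825 / 18895 × 100 = 52.0

Youth dependency ratio: 18.9
Old-age dependency ratio: 33.1
Total dependency ratio: 52.0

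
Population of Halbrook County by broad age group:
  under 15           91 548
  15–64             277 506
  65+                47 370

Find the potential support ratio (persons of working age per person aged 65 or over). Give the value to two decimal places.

Potential support ratio: 5.86

Potential support ratio = 277 506 / 47 370 = 5.86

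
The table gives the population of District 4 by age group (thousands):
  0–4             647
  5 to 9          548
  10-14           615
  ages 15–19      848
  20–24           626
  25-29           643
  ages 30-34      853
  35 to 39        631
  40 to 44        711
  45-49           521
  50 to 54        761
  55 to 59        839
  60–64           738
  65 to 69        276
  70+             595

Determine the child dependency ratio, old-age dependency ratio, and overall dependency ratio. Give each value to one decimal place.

Youth dependency ratio: 25.2
Old-age dependency ratio: 12.1
Total dependency ratio: 37.4

0–14: 647 + 548 + 615 = 1 810
15–64: 848 + 626 + 643 + 853 + 631 + 711 + 521 + 761 + 839 + 738 = 7 171
65+: 276 + 595 = 871
Youth dependency ratio = 1 810 / 7 171 × 100 = 25.2
Old-age dependency ratio = 871 / 7 171 × 100 = 12.1
Total dependency ratio = (1 810 + 871) / 7 171 × 100 = 2 681 / 7 171 × 100 = 37.4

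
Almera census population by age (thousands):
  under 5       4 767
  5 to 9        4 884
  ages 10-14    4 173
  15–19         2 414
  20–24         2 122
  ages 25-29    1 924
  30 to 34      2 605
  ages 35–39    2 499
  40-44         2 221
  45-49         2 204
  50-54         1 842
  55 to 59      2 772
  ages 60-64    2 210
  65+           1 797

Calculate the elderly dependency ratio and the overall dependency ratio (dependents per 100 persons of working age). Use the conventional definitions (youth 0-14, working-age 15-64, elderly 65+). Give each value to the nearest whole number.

Old-age dependency ratio: 8
Total dependency ratio: 68

0–14: 4 767 + 4 884 + 4 173 = 13 824
15–64: 2 414 + 2 122 + 1 924 + 2 605 + 2 499 + 2 221 + 2 204 + 1 842 + 2 772 + 2 210 = 22 813
65+: 1 797
Old-age dependency ratio = 1 797 / 22 813 × 100 = 8
Total dependency ratio = (13 824 + 1 797) / 22 813 × 100 = 15 621 / 22 813 × 100 = 68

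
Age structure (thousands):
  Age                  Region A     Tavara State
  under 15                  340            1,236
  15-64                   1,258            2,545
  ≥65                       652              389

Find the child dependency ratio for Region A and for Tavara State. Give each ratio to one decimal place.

Region A: 340 / 1,258 × 100 = 27.0
Tavara State: 1,236 / 2,545 × 100 = 48.6

Region A: 27.0
Tavara State: 48.6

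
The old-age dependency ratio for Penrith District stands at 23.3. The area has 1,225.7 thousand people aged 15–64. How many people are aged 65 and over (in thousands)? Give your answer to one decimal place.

Old-age dependency ratio = elderly / working-age × 100
23.3 = E / 1,225.7 × 100
⇒ 285.6

Aged 65 and over: 285.6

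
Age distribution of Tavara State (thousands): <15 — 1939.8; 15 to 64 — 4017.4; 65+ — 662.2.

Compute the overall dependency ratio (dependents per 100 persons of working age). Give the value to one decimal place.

Total dependency ratio = (1939.8 + 662.2) / 4017.4 × 100 = 2602.0 / 4017.4 × 100 = 64.8

Total dependency ratio: 64.8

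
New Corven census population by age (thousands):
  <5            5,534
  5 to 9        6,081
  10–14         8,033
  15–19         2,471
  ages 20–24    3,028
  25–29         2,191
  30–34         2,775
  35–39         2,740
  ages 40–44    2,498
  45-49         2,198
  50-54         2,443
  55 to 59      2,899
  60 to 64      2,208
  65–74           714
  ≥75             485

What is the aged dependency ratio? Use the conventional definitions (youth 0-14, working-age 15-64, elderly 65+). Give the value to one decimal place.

0–14: 5,534 + 6,081 + 8,033 = 19,648
15–64: 2,471 + 3,028 + 2,191 + 2,775 + 2,740 + 2,498 + 2,198 + 2,443 + 2,899 + 2,208 = 25,451
65+: 714 + 485 = 1,199
Old-age dependency ratio = 1,199 / 25,451 × 100 = 4.7

Old-age dependency ratio: 4.7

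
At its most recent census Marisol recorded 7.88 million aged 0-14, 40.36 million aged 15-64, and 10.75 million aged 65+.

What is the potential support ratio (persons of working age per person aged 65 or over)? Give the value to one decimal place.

Potential support ratio: 3.8

Potential support ratio = 40.36 / 10.75 = 3.8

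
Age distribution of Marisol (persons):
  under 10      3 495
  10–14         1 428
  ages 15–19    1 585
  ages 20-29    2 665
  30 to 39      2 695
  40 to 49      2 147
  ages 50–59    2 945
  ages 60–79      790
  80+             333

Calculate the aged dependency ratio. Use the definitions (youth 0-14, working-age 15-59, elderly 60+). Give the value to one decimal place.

Old-age dependency ratio: 9.3

0–14: 3 495 + 1 428 = 4 923
15–59: 1 585 + 2 665 + 2 695 + 2 147 + 2 945 = 12 037
60+: 790 + 333 = 1 123
Old-age dependency ratio = 1 123 / 12 037 × 100 = 9.3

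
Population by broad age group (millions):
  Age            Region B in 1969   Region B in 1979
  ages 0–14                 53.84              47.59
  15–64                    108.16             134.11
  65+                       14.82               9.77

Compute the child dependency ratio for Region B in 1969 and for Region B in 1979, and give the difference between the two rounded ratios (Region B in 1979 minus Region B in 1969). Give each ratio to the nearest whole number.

Region B in 1969: 50
Region B in 1979: 35
Difference: -15

Region B in 1969: 53.84 / 108.16 × 100 = 50
Region B in 1979: 47.59 / 134.11 × 100 = 35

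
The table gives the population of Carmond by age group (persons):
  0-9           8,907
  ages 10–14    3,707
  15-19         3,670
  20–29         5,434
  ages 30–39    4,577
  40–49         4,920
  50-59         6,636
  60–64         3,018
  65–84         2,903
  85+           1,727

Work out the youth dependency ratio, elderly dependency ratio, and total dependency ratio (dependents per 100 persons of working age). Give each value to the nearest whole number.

0–14: 8,907 + 3,707 = 12,614
15–64: 3,670 + 5,434 + 4,577 + 4,920 + 6,636 + 3,018 = 28,255
65+: 2,903 + 1,727 = 4,630
Youth dependency ratio = 12,614 / 28,255 × 100 = 45
Old-age dependency ratio = 4,630 / 28,255 × 100 = 16
Total dependency ratio = (12,614 + 4,630) / 28,255 × 100 = 17,244 / 28,255 × 100 = 61

Youth dependency ratio: 45
Old-age dependency ratio: 16
Total dependency ratio: 61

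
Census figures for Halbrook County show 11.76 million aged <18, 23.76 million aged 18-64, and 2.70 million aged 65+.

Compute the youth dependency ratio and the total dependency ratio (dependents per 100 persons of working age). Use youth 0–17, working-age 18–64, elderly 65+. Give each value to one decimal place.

Youth dependency ratio: 49.5
Total dependency ratio: 60.9

Youth dependency ratio = 11.76 / 23.76 × 100 = 49.5
Total dependency ratio = (11.76 + 2.70) / 23.76 × 100 = 14.46 / 23.76 × 100 = 60.9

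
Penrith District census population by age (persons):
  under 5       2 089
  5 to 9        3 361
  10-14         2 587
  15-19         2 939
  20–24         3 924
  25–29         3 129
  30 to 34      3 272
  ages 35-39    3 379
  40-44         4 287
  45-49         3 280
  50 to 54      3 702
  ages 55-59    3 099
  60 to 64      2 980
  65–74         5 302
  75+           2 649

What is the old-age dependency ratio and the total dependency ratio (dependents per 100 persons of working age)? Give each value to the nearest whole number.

Old-age dependency ratio: 23
Total dependency ratio: 47

0–14: 2 089 + 3 361 + 2 587 = 8 037
15–64: 2 939 + 3 924 + 3 129 + 3 272 + 3 379 + 4 287 + 3 280 + 3 702 + 3 099 + 2 980 = 33 991
65+: 5 302 + 2 649 = 7 951
Old-age dependency ratio = 7 951 / 33 991 × 100 = 23
Total dependency ratio = (8 037 + 7 951) / 33 991 × 100 = 15 988 / 33 991 × 100 = 47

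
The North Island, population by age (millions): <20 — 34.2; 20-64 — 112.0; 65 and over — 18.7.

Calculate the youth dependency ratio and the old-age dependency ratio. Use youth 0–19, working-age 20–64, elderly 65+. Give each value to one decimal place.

Youth dependency ratio: 30.5
Old-age dependency ratio: 16.7

Youth dependency ratio = 34.2 / 112.0 × 100 = 30.5
Old-age dependency ratio = 18.7 / 112.0 × 100 = 16.7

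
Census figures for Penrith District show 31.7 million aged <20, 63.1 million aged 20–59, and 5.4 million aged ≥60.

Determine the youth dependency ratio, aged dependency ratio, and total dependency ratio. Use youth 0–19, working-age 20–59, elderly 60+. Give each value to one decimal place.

Youth dependency ratio: 50.2
Old-age dependency ratio: 8.6
Total dependency ratio: 58.8

Youth dependency ratio = 31.7 / 63.1 × 100 = 50.2
Old-age dependency ratio = 5.4 / 63.1 × 100 = 8.6
Total dependency ratio = (31.7 + 5.4) / 63.1 × 100 = 37.1 / 63.1 × 100 = 58.8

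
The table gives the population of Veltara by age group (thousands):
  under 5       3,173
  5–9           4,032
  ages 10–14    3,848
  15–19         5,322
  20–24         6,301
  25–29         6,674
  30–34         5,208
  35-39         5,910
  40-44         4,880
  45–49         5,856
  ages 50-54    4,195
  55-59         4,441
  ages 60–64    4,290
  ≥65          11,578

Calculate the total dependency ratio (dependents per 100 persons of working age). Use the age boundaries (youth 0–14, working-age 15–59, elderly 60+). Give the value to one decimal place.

0–14: 3,173 + 4,032 + 3,848 = 11,053
15–59: 5,322 + 6,301 + 6,674 + 5,208 + 5,910 + 4,880 + 5,856 + 4,195 + 4,441 = 48,787
60+: 4,290 + 11,578 = 15,868
Total dependency ratio = (11,053 + 15,868) / 48,787 × 100 = 26,921 / 48,787 × 100 = 55.2

Total dependency ratio: 55.2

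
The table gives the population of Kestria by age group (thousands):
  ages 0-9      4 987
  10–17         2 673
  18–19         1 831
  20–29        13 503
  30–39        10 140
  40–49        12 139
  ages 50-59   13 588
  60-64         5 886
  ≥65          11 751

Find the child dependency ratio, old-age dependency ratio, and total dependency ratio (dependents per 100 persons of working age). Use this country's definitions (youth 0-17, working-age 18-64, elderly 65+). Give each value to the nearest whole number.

0–17: 4 987 + 2 673 = 7 660
18–64: 1 831 + 13 503 + 10 140 + 12 139 + 13 588 + 5 886 = 57 087
65+: 11 751
Youth dependency ratio = 7 660 / 57 087 × 100 = 13
Old-age dependency ratio = 11 751 / 57 087 × 100 = 21
Total dependency ratio = (7 660 + 11 751) / 57 087 × 100 = 19 411 / 57 087 × 100 = 34

Youth dependency ratio: 13
Old-age dependency ratio: 21
Total dependency ratio: 34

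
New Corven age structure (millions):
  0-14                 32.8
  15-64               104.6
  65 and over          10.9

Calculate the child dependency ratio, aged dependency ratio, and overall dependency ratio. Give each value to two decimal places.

Youth dependency ratio = 32.8 / 104.6 × 100 = 31.36
Old-age dependency ratio = 10.9 / 104.6 × 100 = 10.42
Total dependency ratio = (32.8 + 10.9) / 104.6 × 100 = 43.7 / 104.6 × 100 = 41.78

Youth dependency ratio: 31.36
Old-age dependency ratio: 10.42
Total dependency ratio: 41.78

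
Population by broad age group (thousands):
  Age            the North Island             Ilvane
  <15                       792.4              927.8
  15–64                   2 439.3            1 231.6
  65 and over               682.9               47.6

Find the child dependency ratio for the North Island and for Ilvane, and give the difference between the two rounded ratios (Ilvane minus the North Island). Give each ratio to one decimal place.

the North Island: 792.4 / 2 439.3 × 100 = 32.5
Ilvane: 927.8 / 1 231.6 × 100 = 75.3

the North Island: 32.5
Ilvane: 75.3
Difference: +42.8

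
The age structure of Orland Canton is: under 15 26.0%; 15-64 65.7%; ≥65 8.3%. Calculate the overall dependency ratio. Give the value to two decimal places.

Total dependency ratio: 52.21

Total dependency ratio = (26.0 + 8.3) / 65.7 × 100 = 34.3 / 65.7 × 100 = 52.21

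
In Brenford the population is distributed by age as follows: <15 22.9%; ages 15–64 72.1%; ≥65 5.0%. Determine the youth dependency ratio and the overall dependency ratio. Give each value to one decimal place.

Youth dependency ratio: 31.8
Total dependency ratio: 38.7

Youth dependency ratio = 22.9 / 72.1 × 100 = 31.8
Total dependency ratio = (22.9 + 5.0) / 72.1 × 100 = 27.9 / 72.1 × 100 = 38.7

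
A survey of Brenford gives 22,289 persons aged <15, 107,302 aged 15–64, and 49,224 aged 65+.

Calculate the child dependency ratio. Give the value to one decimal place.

Youth dependency ratio: 20.8

Youth dependency ratio = 22,289 / 107,302 × 100 = 20.8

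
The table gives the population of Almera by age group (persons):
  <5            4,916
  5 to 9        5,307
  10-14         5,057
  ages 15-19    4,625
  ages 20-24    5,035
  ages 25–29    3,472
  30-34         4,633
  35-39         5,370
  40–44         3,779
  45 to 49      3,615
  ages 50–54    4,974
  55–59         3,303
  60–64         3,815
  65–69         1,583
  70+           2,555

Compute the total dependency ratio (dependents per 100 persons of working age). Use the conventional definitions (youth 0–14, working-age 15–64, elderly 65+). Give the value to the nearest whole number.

Total dependency ratio: 46

0–14: 4,916 + 5,307 + 5,057 = 15,280
15–64: 4,625 + 5,035 + 3,472 + 4,633 + 5,370 + 3,779 + 3,615 + 4,974 + 3,303 + 3,815 = 42,621
65+: 1,583 + 2,555 = 4,138
Total dependency ratio = (15,280 + 4,138) / 42,621 × 100 = 19,418 / 42,621 × 100 = 46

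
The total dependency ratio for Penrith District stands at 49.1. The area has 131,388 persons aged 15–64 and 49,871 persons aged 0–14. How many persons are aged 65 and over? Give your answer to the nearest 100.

Aged 65 and over: 14,600

Total dependency ratio = (youth + elderly) / working-age × 100
49.1 = (49,871 + E) / 131,388 × 100
⇒ 14,600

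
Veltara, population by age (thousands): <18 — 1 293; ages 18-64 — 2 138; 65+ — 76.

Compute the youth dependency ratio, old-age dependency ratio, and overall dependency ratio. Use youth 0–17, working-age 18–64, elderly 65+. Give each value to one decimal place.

Youth dependency ratio = 1 293 / 2 138 × 100 = 60.5
Old-age dependency ratio = 76 / 2 138 × 100 = 3.6
Total dependency ratio = (1 293 + 76) / 2 138 × 100 = 1 369 / 2 138 × 100 = 64.0

Youth dependency ratio: 60.5
Old-age dependency ratio: 3.6
Total dependency ratio: 64.0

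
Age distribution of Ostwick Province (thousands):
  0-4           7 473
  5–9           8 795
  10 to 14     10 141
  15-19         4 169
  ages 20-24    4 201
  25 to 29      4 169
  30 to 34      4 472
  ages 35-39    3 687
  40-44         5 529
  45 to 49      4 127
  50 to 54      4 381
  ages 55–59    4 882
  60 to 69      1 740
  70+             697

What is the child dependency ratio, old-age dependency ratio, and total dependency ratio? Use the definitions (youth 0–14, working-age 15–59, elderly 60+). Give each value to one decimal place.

Youth dependency ratio: 66.7
Old-age dependency ratio: 6.2
Total dependency ratio: 72.8

0–14: 7 473 + 8 795 + 10 141 = 26 409
15–59: 4 169 + 4 201 + 4 169 + 4 472 + 3 687 + 5 529 + 4 127 + 4 381 + 4 882 = 39 617
60+: 1 740 + 697 = 2 437
Youth dependency ratio = 26 409 / 39 617 × 100 = 66.7
Old-age dependency ratio = 2 437 / 39 617 × 100 = 6.2
Total dependency ratio = (26 409 + 2 437) / 39 617 × 100 = 28 846 / 39 617 × 100 = 72.8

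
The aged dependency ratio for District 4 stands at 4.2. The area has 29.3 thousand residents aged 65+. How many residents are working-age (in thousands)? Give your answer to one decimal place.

Old-age dependency ratio = elderly / working-age × 100
4.2 = 29.3 / W × 100
⇒ 697.6

Working-age: 697.6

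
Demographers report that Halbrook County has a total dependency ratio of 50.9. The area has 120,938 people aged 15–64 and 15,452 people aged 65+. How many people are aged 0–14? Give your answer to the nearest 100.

Aged 0–14: 46,100

Total dependency ratio = (youth + elderly) / working-age × 100
50.9 = (Y + 15,452) / 120,938 × 100
⇒ 46,100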